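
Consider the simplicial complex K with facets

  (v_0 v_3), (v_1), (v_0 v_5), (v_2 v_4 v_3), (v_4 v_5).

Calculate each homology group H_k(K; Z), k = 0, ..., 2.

Fix the vertex order v_0 < v_1 < v_2 < v_3 < v_4 < v_5 and write every simplex with vertices in increasing order. Then dim K = 2 and the simplices of K are:

  0-simplices (6): [v_0], [v_1], [v_2], [v_3], [v_4], [v_5]
  1-simplices (6): [v_0,v_3], [v_0,v_5], [v_2,v_3], [v_2,v_4], [v_3,v_4], [v_4,v_5]
  2-simplices (1): [v_2,v_3,v_4]

so the chain groups are C_0 ≅ Z^6, C_1 ≅ Z^6, C_2 ≅ Z^1.

Boundary ∂_1: C_1 → C_0 sends each edge [p,q] (with p < q) to q − p. For instance
  ∂[v_2,v_4] = [v_4] − [v_2].
This gives a 6×6 integer matrix of rank 4; reducing to Smith normal form yields diagonal entries (1,1,1,1).

Boundary ∂_2: C_2 → C_1 acts by ∂[p,q,r] = [q,r] − [p,r] + [p,q]. For instance
  ∂[v_2,v_3,v_4] = [v_3,v_4] − [v_2,v_4] + [v_2,v_3].
The 6×1 boundary matrix has rank 1 and Smith normal form diag(1).

Computing H_k = (kernel of ∂_k) / (image of ∂_{k+1}):

  H_0: rank C_0 − rank ∂_1 = 6 − 4 = 2, and the invariant factors of ∂_1 are all 1, so H_0 = Z^2.
  H_1: rank ker ∂_1 − rank ∂_2 = (6 − 4) − 1 = 1, and the invariant factors of ∂_2 are all 1, so H_1 = Z.
  H_2: rank ker ∂_2 − rank ∂_3 = (1 − 1) − 0 = 0, and there is no ∂_3, so H_2 = 0.

H_0 ≅ Z^2,  H_1 ≅ Z,  H_2 = 0.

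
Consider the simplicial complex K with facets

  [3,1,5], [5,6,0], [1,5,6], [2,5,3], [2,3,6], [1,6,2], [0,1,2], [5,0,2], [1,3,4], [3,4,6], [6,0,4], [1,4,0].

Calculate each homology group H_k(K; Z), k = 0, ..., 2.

H_0 ≅ Z,  H_1 ≅ Z/2,  H_2 = 0.

Fix the vertex order 0 < 1 < 2 < 3 < 4 < 5 < 6 and write every simplex with vertices in increasing order. Then dim K = 2 and the simplices of K are:

  0-simplices (7): [0], [1], [2], [3], [4], [5], [6]
  1-simplices (18): [0,1], [0,2], [0,4], [0,5], [0,6], [1,2], [1,3], [1,4], [1,5], [1,6], [2,3], [2,5], [2,6], [3,4], [3,5], [3,6], [4,6], [5,6]
  2-simplices (12): [0,1,2], [0,1,4], [0,2,5], [0,4,6], [0,5,6], [1,2,6], [1,3,4], [1,3,5], [1,5,6], [2,3,5], [2,3,6], [3,4,6]

Hence C_0 ≅ Z^7, C_1 ≅ Z^18, C_2 ≅ Z^12.

∂_1: C_1 → C_0 maps an edge to its endpoints' difference, ∂[p,q] = q − p. For instance
  ∂[0,6] = [6] − [0].
The 7×18 boundary matrix has rank 6 and Smith normal form diag(1,1,1,1,1,1).

∂_2: C_2 → C_1 acts by ∂[p,q,r] = [q,r] − [p,r] + [p,q]. For instance
  ∂[3,4,6] = [4,6] − [3,6] + [3,4],
  ∂[2,3,5] = [3,5] − [2,5] + [2,3].
As a 18×12 matrix over Z this has rank 12, with invariant factors (1,1,1,1,1,1,1,1,1,1,1,2).

Computing H_k = (kernel of ∂_k) / (image of ∂_{k+1}):

  H_0: rank C_0 − rank ∂_1 = 7 − 6 = 1, and the invariant factors of ∂_1 are all 1, so H_0 = Z.
  H_1: rank ker ∂_1 − rank ∂_2 = (18 − 6) − 12 = 0, and ∂_2 has invariant factor 2 > 1, so H_1 = Z/2.
  H_2: rank ker ∂_2 − rank ∂_3 = (12 − 12) − 0 = 0, and there is no ∂_3, so H_2 = 0.

As a check, the Euler characteristic is 7 − 18 + 12 = 1, which agrees with 1 − 0 + 0 = 1.
(K is a triangulation of the real projective plane RP^2.)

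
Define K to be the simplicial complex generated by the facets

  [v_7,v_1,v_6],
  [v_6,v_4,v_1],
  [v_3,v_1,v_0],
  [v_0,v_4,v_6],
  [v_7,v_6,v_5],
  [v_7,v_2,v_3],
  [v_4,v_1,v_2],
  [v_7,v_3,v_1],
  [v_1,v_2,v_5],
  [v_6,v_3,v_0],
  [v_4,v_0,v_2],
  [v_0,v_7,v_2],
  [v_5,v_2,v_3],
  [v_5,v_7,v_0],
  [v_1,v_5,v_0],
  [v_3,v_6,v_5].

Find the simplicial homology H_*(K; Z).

Order the vertices as v_0 < v_1 < v_2 < v_3 < v_4 < v_5 < v_6 < v_7. Listing each simplex with vertices in this order, K has dimension 2 with simplices:

  0-simplices (8): [v_0], [v_1], [v_2], [v_3], [v_4], [v_5], [v_6], [v_7]
  1-simplices (24): (24 of them)
  2-simplices (16): (16 of them)

so the chain groups are C_0 ≅ Z^8, C_1 ≅ Z^24, C_2 ≅ Z^16.

Boundary ∂_1: C_1 → C_0 maps an edge to its endpoints' difference, ∂[p,q] = q − p. For instance
  ∂[v_5,v_6] = [v_6] − [v_5].
This gives a 8×24 integer matrix of rank 7; reducing to Smith normal form yields diagonal entries (1,1,1,1,1,1,1).

Boundary ∂_2: C_2 → C_1 sends each 2-simplex [p,q,r] to [q,r] − [p,r] + [p,q]. For instance
  ∂[v_2,v_3,v_5] = [v_3,v_5] − [v_2,v_5] + [v_2,v_3],
  ∂[v_5,v_6,v_7] = [v_6,v_7] − [v_5,v_7] + [v_5,v_6].
This gives a 24×16 integer matrix of rank 15; reducing to Smith normal form yields diagonal entries (1,1,1,1,1,1,1,1,1,1,1,1,1,1,1).

Reading off H_k = ker ∂_k / im ∂_{k+1}:

  H_0: rank C_0 − rank ∂_1 = 8 − 7 = 1, and the invariant factors of ∂_1 are all 1, so H_0 ≅ Z.
  H_1: rank ker ∂_1 − rank ∂_2 = (24 − 7) − 15 = 2, and the invariant factors of ∂_2 are all 1, so H_1 ≅ Z^2.
  H_2: rank ker ∂_2 − rank ∂_3 = (16 − 15) − 0 = 1, and there is no ∂_3, so H_2 ≅ Z.

H_0 = Z,  H_1 = Z^2,  H_2 = Z.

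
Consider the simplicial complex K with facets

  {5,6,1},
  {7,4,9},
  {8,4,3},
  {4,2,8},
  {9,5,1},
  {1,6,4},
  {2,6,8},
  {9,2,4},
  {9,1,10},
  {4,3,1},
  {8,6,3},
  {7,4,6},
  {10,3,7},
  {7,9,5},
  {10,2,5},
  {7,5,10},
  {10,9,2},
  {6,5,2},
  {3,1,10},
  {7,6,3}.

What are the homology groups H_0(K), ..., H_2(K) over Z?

K has 10 vertices, 30 edges, 20 triangles.
rank ∂_0 = 0, rank ∂_1 = 9 ⇒ b_0 = 10 − 0 − 9 = 1; all invariant factors of ∂_1 are 1 so no torsion. So H_0 = Z.
rank ∂_1 = 9, rank ∂_2 = 20 ⇒ b_1 = 30 − 9 − 20 = 1; ∂_2 has invariant factor(s) [2] giving torsion. So H_1 = Z × Z/2.
rank ∂_2 = 20, rank ∂_3 = 0 ⇒ b_2 = 20 − 20 − 0 = 0. So H_2 = 0.

H_0 = Z,  H_1 = Z × Z/2,  H_2 = 0.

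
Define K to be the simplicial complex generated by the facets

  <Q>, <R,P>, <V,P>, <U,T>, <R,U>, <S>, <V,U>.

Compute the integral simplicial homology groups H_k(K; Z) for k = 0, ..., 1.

H_0 ≅ Z^3,  H_1 ≅ Z.

We work with the vertex ordering P < Q < R < S < T < U < V. The simplices of K, each written with vertices in increasing order, are:

  0-simplices (7): P, Q, R, S, T, U, V
  1-simplices (5): PR, PV, RU, TU, UV

so the chain groups are C_0 ≅ Z^7, C_1 ≅ Z^5.

∂_1: C_1 → C_0 maps an edge to its endpoints' difference, ∂[p,q] = q − p.
The resulting 7×5 matrix has rank 4, and its Smith normal form has invariant factors (1,1,1,1).

From H_k ≅ ker(∂_k) / im(∂_{k+1}) we obtain:

  H_0: rank C_0 − rank ∂_1 = 7 − 4 = 3, and the invariant factors of ∂_1 are all 1, so H_0 ≅ Z^3.
  H_1: rank ker ∂_1 − rank ∂_2 = (5 − 4) − 0 = 1, and there is no ∂_2, so H_1 ≅ Z.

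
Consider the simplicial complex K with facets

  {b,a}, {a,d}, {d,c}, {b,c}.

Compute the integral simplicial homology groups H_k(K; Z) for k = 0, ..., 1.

Order the vertices as a < b < c < d. Listing each simplex with vertices in this order, K has dimension 1 with simplices:

  0-simplices (4): a, b, c, d
  1-simplices (4): ab, ad, bc, cd

so the chain groups are C_0 ≅ Z^4, C_1 ≅ Z^4.

∂_1: C_1 → C_0 is given by ∂[p,q] = [q] − [p]. For instance
  ∂cd = d − c.
As a 4×4 matrix over Z this has rank 3, with invariant factors (1,1,1).

Reading off H_k = ker ∂_k / im ∂_{k+1}:

  H_0: rank C_0 − rank ∂_1 = 4 − 3 = 1, and the invariant factors of ∂_1 are all 1, so H_0 = Z.
  H_1: rank ker ∂_1 − rank ∂_2 = (4 − 3) − 0 = 1, and there is no ∂_2, so H_1 = Z.

H_0 ≅ Z,  H_1 ≅ Z.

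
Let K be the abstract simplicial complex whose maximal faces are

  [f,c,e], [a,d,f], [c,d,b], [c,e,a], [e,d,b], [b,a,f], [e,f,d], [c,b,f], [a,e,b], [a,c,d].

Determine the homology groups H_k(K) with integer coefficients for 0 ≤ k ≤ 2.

Take the total order a < b < c < d < e < f on the vertex set. Then K (dimension 2) consists of the simplices:

  0-simplices (6): a, b, c, d, e, f
  1-simplices (15): ab, ac, ad, ae, af, bc, bd, be, bf, cd, ce, cf, de, df, ef
  2-simplices (10): abe, abf, acd, ace, adf, bcd, bcf, bde, cef, def

giving chain groups C_0 ≅ Z^6, C_1 ≅ Z^15, C_2 ≅ Z^10.

∂_1: C_1 → C_0 is given by ∂[p,q] = [q] − [p]. For instance
  ∂ad = d − a.
The resulting 6×15 matrix has rank 5, and its Smith normal form has invariant factors (1,1,1,1,1).

∂_2: C_2 → C_1 sends each 2-simplex [p,q,r] to [q,r] − [p,r] + [p,q]. For instance
  ∂adf = df − af + ad,
  ∂bcf = cf − bf + bc.
As a 15×10 matrix over Z this has rank 10, with invariant factors (1,1,1,1,1,1,1,1,1,2).

Reading off H_k = ker ∂_k / im ∂_{k+1}:

  H_0: rank C_0 − rank ∂_1 = 6 − 5 = 1, and the invariant factors of ∂_1 are all 1, so H_0 ≅ Z.
  H_1: rank ker ∂_1 − rank ∂_2 = (15 − 5) − 10 = 0, and ∂_2 has invariant factor 2 > 1, so H_1 ≅ Z_2.
  H_2: rank ker ∂_2 − rank ∂_3 = (10 − 10) − 0 = 0, and there is no ∂_3, so H_2 ≅ 0.

H_0 ≅ Z,  H_1 ≅ Z_2,  H_2 = 0.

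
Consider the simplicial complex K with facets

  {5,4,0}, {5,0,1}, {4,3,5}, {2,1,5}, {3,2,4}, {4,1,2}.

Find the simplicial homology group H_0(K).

K has 6 vertices, 12 edges, 6 triangles.
rank ∂_0 = 0, rank ∂_1 = 5 ⇒ b_0 = 6 − 0 − 5 = 1; all invariant factors of ∂_1 are 1 so no torsion. So H_0 ≅ Z.

H_0 = Z.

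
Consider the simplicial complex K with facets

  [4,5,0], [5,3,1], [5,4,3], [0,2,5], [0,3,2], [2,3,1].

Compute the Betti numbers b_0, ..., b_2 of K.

We work with the vertex ordering 0 < 1 < 2 < 3 < 4 < 5. The simplices of K, each written with vertices in increasing order, are:

  0-simplices (6): [0], [1], [2], [3], [4], [5]
  1-simplices (12): [0,2], [0,3], [0,4], [0,5], [1,2], [1,3], [1,5], [2,3], [2,5], [3,4], [3,5], [4,5]
  2-simplices (6): [0,2,3], [0,2,5], [0,4,5], [1,2,3], [1,3,5], [3,4,5]

Hence C_0 ≅ Z^6, C_1 ≅ Z^12, C_2 ≅ Z^6.

Boundary ∂_1: C_1 → C_0 is given by ∂[p,q] = [q] − [p]. For instance
  ∂[0,3] = [3] − [0].
This gives a 6×12 integer matrix of rank 5; reducing to Smith normal form yields diagonal entries (1,1,1,1,1).

∂_2: C_2 → C_1 sends each 2-simplex [p,q,r] to [q,r] − [p,r] + [p,q]. For instance
  ∂[0,4,5] = [4,5] − [0,5] + [0,4],
  ∂[1,3,5] = [3,5] − [1,5] + [1,3].
As a 12×6 matrix over Z this has rank 6, with invariant factors (1,1,1,1,1,1).

Now H_k = ker ∂_k / im ∂_{k+1}, so:

  H_0: rank C_0 − rank ∂_1 = 6 − 5 = 1, and the invariant factors of ∂_1 are all 1, so H_0 ≅ Z.
  H_1: rank ker ∂_1 − rank ∂_2 = (12 − 5) − 6 = 1, and the invariant factors of ∂_2 are all 1, so H_1 ≅ Z.
  H_2: rank ker ∂_2 − rank ∂_3 = (6 − 6) − 0 = 0, and there is no ∂_3, so H_2 ≅ 0.

Hence the Betti numbers are b_0 = 1, b_1 = 1, b_2 = 0.

b_0 = 1, b_1 = 1, b_2 = 0.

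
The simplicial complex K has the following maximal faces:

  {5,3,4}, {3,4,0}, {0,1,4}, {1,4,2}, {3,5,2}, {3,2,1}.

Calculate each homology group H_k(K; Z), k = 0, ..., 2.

H_0 ≅ Z,  H_1 ≅ Z,  H_2 = 0.

Order the vertices as 0 < 1 < 2 < 3 < 4 < 5. Listing each simplex with vertices in this order, K has dimension 2 with simplices:

  0-simplices (6): [0], [1], [2], [3], [4], [5]
  1-simplices (12): [0,1], [0,3], [0,4], [1,2], [1,3], [1,4], [2,3], [2,4], [2,5], [3,4], [3,5], [4,5]
  2-simplices (6): [0,1,4], [0,3,4], [1,2,3], [1,2,4], [2,3,5], [3,4,5]

so the chain groups are C_0 ≅ Z^6, C_1 ≅ Z^12, C_2 ≅ Z^6.

The boundary map ∂_1: C_1 → C_0 is given by ∂[p,q] = [q] − [p]. For instance
  ∂[3,4] = [4] − [3].
This gives a 6×12 integer matrix of rank 5; reducing to Smith normal form yields diagonal entries (1,1,1,1,1).

The boundary map ∂_2: C_2 → C_1 sends each 2-simplex [p,q,r] to [q,r] − [p,r] + [p,q]. For instance
  ∂[1,2,4] = [2,4] − [1,4] + [1,2],
  ∂[3,4,5] = [4,5] − [3,5] + [3,4].
As a 12×6 matrix over Z this has rank 6, with invariant factors (1,1,1,1,1,1).

From H_k ≅ ker(∂_k) / im(∂_{k+1}) we obtain:

  H_0: rank C_0 − rank ∂_1 = 6 − 5 = 1, and the invariant factors of ∂_1 are all 1, so H_0 = Z.
  H_1: rank ker ∂_1 − rank ∂_2 = (12 − 5) − 6 = 1, and the invariant factors of ∂_2 are all 1, so H_1 = Z.
  H_2: rank ker ∂_2 − rank ∂_3 = (6 − 6) − 0 = 0, and there is no ∂_3, so H_2 = 0.

(K is a triangulation of the cylinder S^1 x I.)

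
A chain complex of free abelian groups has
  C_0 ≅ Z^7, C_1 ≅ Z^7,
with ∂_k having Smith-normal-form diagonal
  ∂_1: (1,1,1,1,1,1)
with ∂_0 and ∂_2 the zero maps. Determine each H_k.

H_0 ≅ Z,  H_1 ≅ Z.

H_0: b_0 = 7 − 0 − 6 = 1; torsion from ∂_1 factors > 1: none. So H_0 ≅ Z.
H_1: b_1 = 7 − 6 − 0 = 1; torsion from ∂_2 factors > 1: none. So H_1 ≅ Z.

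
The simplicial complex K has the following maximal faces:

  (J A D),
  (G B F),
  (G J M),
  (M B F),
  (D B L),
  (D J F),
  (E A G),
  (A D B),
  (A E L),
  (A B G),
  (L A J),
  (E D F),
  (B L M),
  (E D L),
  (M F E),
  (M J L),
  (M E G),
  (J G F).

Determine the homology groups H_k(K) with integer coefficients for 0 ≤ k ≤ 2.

H_0 ≅ Z,  H_1 ≅ Z ⊕ Z/2Z,  H_2 = 0.

Fix the vertex order A < B < D < E < F < G < J < L < M and write every simplex with vertices in increasing order. Then dim K = 2 and the simplices of K are:

  0-simplices (9): A, B, D, E, F, G, J, L, M
  1-simplices (27): AB, AD, AE, AG, AJ, AL, BD, BF, BG, BL, BM, DE, DF, DJ, DL, EF, EG, EL, EM, FG, FJ, FM, GJ, GM, JL, JM, LM
  2-simplices (18): ABD, ABG, ADJ, AEG, AEL, AJL, BDL, BFG, BFM, BLM, DEF, DEL, DFJ, EFM, EGM, FGJ, GJM, JLM

so the chain groups are C_0 ≅ Z^9, C_1 ≅ Z^27, C_2 ≅ Z^18.

Boundary ∂_1: C_1 → C_0 is given by ∂[p,q] = [q] − [p]. For instance
  ∂FJ = J − F.
This gives a 9×27 integer matrix of rank 8; reducing to Smith normal form yields diagonal entries (1,1,1,1,1,1,1,1).

The boundary map ∂_2: C_2 → C_1 maps a triangle to the signed sum of its edges. For instance
  ∂AEG = EG − AG + AE,
  ∂ABG = BG − AG + AB.
As a 27×18 matrix over Z this has rank 18, with invariant factors (1,1,1,1,1,1,1,1,1,1,1,1,1,1,1,1,1,2).

From H_k ≅ ker(∂_k) / im(∂_{k+1}) we obtain:

  H_0: rank C_0 − rank ∂_1 = 9 − 8 = 1, and the invariant factors of ∂_1 are all 1, so H_0 = Z.
  H_1: rank ker ∂_1 − rank ∂_2 = (27 − 8) − 18 = 1, and ∂_2 has invariant factor 2 > 1, so H_1 = Z ⊕ Z/2Z.
  H_2: rank ker ∂_2 − rank ∂_3 = (18 − 18) − 0 = 0, and there is no ∂_3, so H_2 = 0.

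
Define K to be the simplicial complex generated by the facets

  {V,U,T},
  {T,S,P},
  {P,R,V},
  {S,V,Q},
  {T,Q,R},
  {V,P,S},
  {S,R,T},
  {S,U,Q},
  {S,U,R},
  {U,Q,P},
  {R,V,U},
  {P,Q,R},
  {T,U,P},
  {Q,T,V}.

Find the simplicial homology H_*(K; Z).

We work with the vertex ordering P < Q < R < S < T < U < V. The simplices of K, each written with vertices in increasing order, are:

  0-simplices (7): P, Q, R, S, T, U, V
  1-simplices (21): PQ, PR, PS, PT, PU, PV, QR, QS, QT, QU, QV, RS, RT, RU, RV, ST, SU, SV, TU, TV, UV
  2-simplices (14): PQR, PQU, PRV, PST, PSV, PTU, QRT, QSU, QSV, QTV, RST, RSU, RUV, TUV

giving chain groups C_0 ≅ Z^7, C_1 ≅ Z^21, C_2 ≅ Z^14.

Boundary ∂_1: C_1 → C_0 sends each edge [p,q] (with p < q) to q − p.
As a 7×21 matrix over Z this has rank 6, with invariant factors (1,1,1,1,1,1).

The boundary map ∂_2: C_2 → C_1 acts by ∂[p,q,r] = [q,r] − [p,r] + [p,q]. For instance
  ∂RSU = SU − RU + RS,
  ∂TUV = UV − TV + TU.
The resulting 21×14 matrix has rank 13, and its Smith normal form has invariant factors (1,1,1,1,1,1,1,1,1,1,1,1,1).

Now H_k = ker ∂_k / im ∂_{k+1}, so:

  H_0: rank C_0 − rank ∂_1 = 7 − 6 = 1, and the invariant factors of ∂_1 are all 1, so H_0 = Z.
  H_1: rank ker ∂_1 − rank ∂_2 = (21 − 6) − 13 = 2, and the invariant factors of ∂_2 are all 1, so H_1 = Z^2.
  H_2: rank ker ∂_2 − rank ∂_3 = (14 − 13) − 0 = 1, and there is no ∂_3, so H_2 = Z.

H_0 ≅ Z,  H_1 ≅ Z^2,  H_2 ≅ Z.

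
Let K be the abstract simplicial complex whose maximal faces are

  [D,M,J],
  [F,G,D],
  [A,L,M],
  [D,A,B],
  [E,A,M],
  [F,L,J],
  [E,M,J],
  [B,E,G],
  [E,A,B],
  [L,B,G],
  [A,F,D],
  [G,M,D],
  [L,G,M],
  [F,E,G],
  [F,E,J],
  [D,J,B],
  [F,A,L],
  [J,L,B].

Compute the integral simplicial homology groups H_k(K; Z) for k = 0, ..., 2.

We work with the vertex ordering A < B < D < E < F < G < J < L < M. The simplices of K, each written with vertices in increasing order, are:

  0-simplices (9): A, B, D, E, F, G, J, L, M
  1-simplices (27): AB, AD, AE, AF, AL, AM, BD, BE, BG, BJ, BL, DF, DG, DJ, DM, EF, EG, EJ, EM, FG, FJ, FL, GL, GM, JL, JM, LM
  2-simplices (18): ABD, ABE, ADF, AEM, AFL, ALM, BDJ, BEG, BGL, BJL, DFG, DGM, DJM, EFG, EFJ, EJM, FJL, GLM

giving chain groups C_0 ≅ Z^9, C_1 ≅ Z^27, C_2 ≅ Z^18.

The boundary map ∂_1: C_1 → C_0 sends each edge [p,q] (with p < q) to q − p. For instance
  ∂BE = E − B.
The 9×27 boundary matrix has rank 8 and Smith normal form diag(1,1,1,1,1,1,1,1).

The boundary map ∂_2: C_2 → C_1 maps a triangle to the signed sum of its edges. For instance
  ∂EFJ = FJ − EJ + EF,
  ∂AFL = FL − AL + AF.
This gives a 27×18 integer matrix of rank 17; reducing to Smith normal form yields diagonal entries (1,1,1,1,1,1,1,1,1,1,1,1,1,1,1,1,1).

Reading off H_k = ker ∂_k / im ∂_{k+1}:

  H_0: rank C_0 − rank ∂_1 = 9 − 8 = 1, and the invariant factors of ∂_1 are all 1, so H_0 = Z.
  H_1: rank ker ∂_1 − rank ∂_2 = (27 − 8) − 17 = 2, and the invariant factors of ∂_2 are all 1, so H_1 = Z^2.
  H_2: rank ker ∂_2 − rank ∂_3 = (18 − 17) − 0 = 1, and there is no ∂_3, so H_2 = Z.

As a check, the Euler characteristic is 9 − 27 + 18 = 0, which agrees with 1 − 2 + 1 = 0.

H_0 ≅ Z,  H_1 ≅ Z^2,  H_2 ≅ Z.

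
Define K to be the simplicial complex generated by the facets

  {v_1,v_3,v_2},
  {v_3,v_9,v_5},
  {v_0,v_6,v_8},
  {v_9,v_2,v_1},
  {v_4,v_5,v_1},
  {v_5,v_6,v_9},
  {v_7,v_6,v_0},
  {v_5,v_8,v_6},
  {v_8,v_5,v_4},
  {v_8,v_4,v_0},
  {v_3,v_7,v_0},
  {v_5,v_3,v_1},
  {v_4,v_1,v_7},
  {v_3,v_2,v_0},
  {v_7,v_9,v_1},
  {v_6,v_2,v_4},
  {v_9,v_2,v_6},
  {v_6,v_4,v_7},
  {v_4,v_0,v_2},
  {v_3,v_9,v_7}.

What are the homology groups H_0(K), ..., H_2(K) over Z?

H_0 ≅ Z,  H_1 ≅ Z ⊕ Z/2,  H_2 = 0.

K has 10 vertices, 30 edges, 20 triangles.
rank ∂_0 = 0, rank ∂_1 = 9 ⇒ b_0 = 10 − 0 − 9 = 1; all invariant factors of ∂_1 are 1 so no torsion. So H_0 = Z.
rank ∂_1 = 9, rank ∂_2 = 20 ⇒ b_1 = 30 − 9 − 20 = 1; ∂_2 has invariant factor(s) [2] giving torsion. So H_1 = Z ⊕ Z/2.
rank ∂_2 = 20, rank ∂_3 = 0 ⇒ b_2 = 20 − 20 − 0 = 0. So H_2 = 0.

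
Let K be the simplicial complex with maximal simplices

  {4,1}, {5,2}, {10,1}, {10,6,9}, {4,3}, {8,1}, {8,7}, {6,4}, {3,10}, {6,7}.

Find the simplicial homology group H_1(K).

H_1 ≅ Z^3.

Take the total order 1 < 2 < 3 < 4 < 5 < 6 < 7 < 8 < 9 < 10 on the vertex set. Then K (dimension 2) consists of the simplices:

  0-simplices (10): [1], [2], [3], [4], [5], [6], [7], [8], [9], [10]
  1-simplices (12): [1,4], [1,8], [1,10], [2,5], [3,4], [3,10], [4,6], [6,7], [6,9], [6,10], [7,8], [9,10]
  2-simplices (1): [6,9,10]

so the chain groups are C_0 ≅ Z^10, C_1 ≅ Z^12, C_2 ≅ Z^1.

The boundary map ∂_1: C_1 → C_0 sends each edge [p,q] (with p < q) to q − p. For instance
  ∂[6,7] = [7] − [6].
This gives a 10×12 integer matrix of rank 8; reducing to Smith normal form yields diagonal entries (1,1,1,1,1,1,1,1).

∂_2: C_2 → C_1 acts by ∂[p,q,r] = [q,r] − [p,r] + [p,q]. For instance
  ∂[6,9,10] = [9,10] − [6,10] + [6,9].
This gives a 12×1 integer matrix of rank 1; reducing to Smith normal form yields diagonal entries (1).

Computing H_k = (kernel of ∂_k) / (image of ∂_{k+1}):

  H_1: rank ker ∂_1 − rank ∂_2 = (12 − 8) − 1 = 3, and the invariant factors of ∂_2 are all 1, so H_1 ≅ Z^3.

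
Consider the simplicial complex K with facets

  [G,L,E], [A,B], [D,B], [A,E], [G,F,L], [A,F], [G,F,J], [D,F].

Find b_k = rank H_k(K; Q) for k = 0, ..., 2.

Fix the vertex order A < B < D < E < F < G < J < L and write every simplex with vertices in increasing order. Then dim K = 2 and the simplices of K are:

  0-simplices (8): A, B, D, E, F, G, J, L
  1-simplices (12): AB, AE, AF, BD, DF, EG, EL, FG, FJ, FL, GJ, GL
  2-simplices (3): EGL, FGJ, FGL

so the chain groups are C_0 ≅ Z^8, C_1 ≅ Z^12, C_2 ≅ Z^3.

The boundary map ∂_1: C_1 → C_0 is given by ∂[p,q] = [q] − [p]. For instance
  ∂BD = D − B.
The resulting 8×12 matrix has rank 7, and its Smith normal form has invariant factors (1,1,1,1,1,1,1).

The boundary map ∂_2: C_2 → C_1 sends each 2-simplex [p,q,r] to [q,r] − [p,r] + [p,q]. For instance
  ∂FGL = GL − FL + FG,
  ∂EGL = GL − EL + EG.
The 12×3 boundary matrix has rank 3 and Smith normal form diag(1,1,1).

From H_k ≅ ker(∂_k) / im(∂_{k+1}) we obtain:

  H_0: rank C_0 − rank ∂_1 = 8 − 7 = 1, and the invariant factors of ∂_1 are all 1, so H_0 = Z.
  H_1: rank ker ∂_1 − rank ∂_2 = (12 − 7) − 3 = 2, and the invariant factors of ∂_2 are all 1, so H_1 = Z^2.
  H_2: rank ker ∂_2 − rank ∂_3 = (3 − 3) − 0 = 0, and there is no ∂_3, so H_2 = 0.

As a check, the Euler characteristic is 8 − 12 + 3 = -1, which agrees with 1 − 2 + 0 = -1.

Hence the Betti numbers are b_0 = 1, b_1 = 2, b_2 = 0.

b_0 = 1, b_1 = 2, b_2 = 0.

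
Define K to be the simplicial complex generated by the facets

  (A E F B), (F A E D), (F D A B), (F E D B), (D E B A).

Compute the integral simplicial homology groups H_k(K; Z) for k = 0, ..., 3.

Fix the vertex order A < B < D < E < F and write every simplex with vertices in increasing order. Then dim K = 3 and the simplices of K are:

  0-simplices (5): A, B, D, E, F
  1-simplices (10): AB, AD, AE, AF, BD, BE, BF, DE, DF, EF
  2-simplices (10): ABD, ABE, ABF, ADE, ADF, AEF, BDE, BDF, BEF, DEF
  3-simplices (5): ABDE, ABDF, ABEF, ADEF, BDEF

so the chain groups are C_0 ≅ Z^5, C_1 ≅ Z^10, C_2 ≅ Z^10, C_3 ≅ Z^5.

Boundary ∂_1: C_1 → C_0 maps an edge to its endpoints' difference, ∂[p,q] = q − p.
The resulting 5×10 matrix has rank 4, and its Smith normal form has invariant factors (1,1,1,1).

∂_2: C_2 → C_1 maps a triangle to the signed sum of its edges. For instance
  ∂AEF = EF − AF + AE,
  ∂BDF = DF − BF + BD.
The resulting 10×10 matrix has rank 6, and its Smith normal form has invariant factors (1,1,1,1,1,1).

Boundary ∂_3: C_3 → C_2 sends each 3-simplex σ to the alternating sum Σ_i (−1)^i (σ with its i-th vertex removed). For instance
  ∂ABEF = BEF − AEF + ABF − ABE,
  ∂ABDF = BDF − ADF + ABF − ABD.
The resulting 10×5 matrix has rank 4, and its Smith normal form has invariant factors (1,1,1,1).

Reading off H_k = ker ∂_k / im ∂_{k+1}:

  H_0: rank C_0 − rank ∂_1 = 5 − 4 = 1, and the invariant factors of ∂_1 are all 1, so H_0 ≅ Z.
  H_1: rank ker ∂_1 − rank ∂_2 = (10 − 4) − 6 = 0, and the invariant factors of ∂_2 are all 1, so H_1 ≅ 0.
  H_2: rank ker ∂_2 − rank ∂_3 = (10 − 6) − 4 = 0, and the invariant factors of ∂_3 are all 1, so H_2 ≅ 0.
  H_3: rank ker ∂_3 − rank ∂_4 = (5 − 4) − 0 = 1, and there is no ∂_4, so H_3 ≅ Z.

H_0 ≅ Z,  H_1 = 0,  H_2 = 0,  H_3 ≅ Z.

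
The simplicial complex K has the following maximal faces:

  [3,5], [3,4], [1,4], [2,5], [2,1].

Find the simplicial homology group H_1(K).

H_1 ≅ Z.

Take the total order 1 < 2 < 3 < 4 < 5 on the vertex set. Then K (dimension 1) consists of the simplices:

  0-simplices (5): [1], [2], [3], [4], [5]
  1-simplices (5): [1,2], [1,4], [2,5], [3,4], [3,5]

giving chain groups C_0 ≅ Z^5, C_1 ≅ Z^5.

Boundary ∂_1: C_1 → C_0 maps an edge to its endpoints' difference, ∂[p,q] = q − p. For instance
  ∂[3,4] = [4] − [3].
As a 5×5 matrix over Z this has rank 4, with invariant factors (1,1,1,1).

Now H_k = ker ∂_k / im ∂_{k+1}, so:

  H_1: rank ker ∂_1 − rank ∂_2 = (5 − 4) − 0 = 1, and there is no ∂_2, so H_1 = Z.

(K is a triangulation of the circle S^1.)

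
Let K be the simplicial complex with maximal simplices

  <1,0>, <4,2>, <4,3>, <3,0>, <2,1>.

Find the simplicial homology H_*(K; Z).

H_0 = Z,  H_1 = Z.

Take the total order 0 < 1 < 2 < 3 < 4 on the vertex set. Then K (dimension 1) consists of the simplices:

  0-simplices (5): [0], [1], [2], [3], [4]
  1-simplices (5): [0,1], [0,3], [1,2], [2,4], [3,4]

Hence C_0 ≅ Z^5, C_1 ≅ Z^5.

Boundary ∂_1: C_1 → C_0 sends each edge [p,q] (with p < q) to q − p. For instance
  ∂[2,4] = [4] − [2].
This gives a 5×5 integer matrix of rank 4; reducing to Smith normal form yields diagonal entries (1,1,1,1).

Computing H_k = (kernel of ∂_k) / (image of ∂_{k+1}):

  H_0: rank C_0 − rank ∂_1 = 5 − 4 = 1, and the invariant factors of ∂_1 are all 1, so H_0 = Z.
  H_1: rank ker ∂_1 − rank ∂_2 = (5 − 4) − 0 = 1, and there is no ∂_2, so H_1 = Z.

As a check, the Euler characteristic is 5 − 5 = 0, which agrees with 1 − 1 = 0.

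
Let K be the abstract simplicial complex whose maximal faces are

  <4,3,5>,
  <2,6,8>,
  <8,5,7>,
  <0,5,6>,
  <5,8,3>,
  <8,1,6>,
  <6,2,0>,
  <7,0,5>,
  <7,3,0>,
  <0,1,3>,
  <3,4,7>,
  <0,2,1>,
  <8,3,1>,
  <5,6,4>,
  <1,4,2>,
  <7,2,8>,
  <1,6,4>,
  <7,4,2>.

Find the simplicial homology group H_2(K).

H_2 = 0.

K has 9 vertices, 27 edges, 18 triangles.
rank ∂_2 = 18, rank ∂_3 = 0 ⇒ b_2 = 18 − 18 − 0 = 0. So H_2 ≅ 0.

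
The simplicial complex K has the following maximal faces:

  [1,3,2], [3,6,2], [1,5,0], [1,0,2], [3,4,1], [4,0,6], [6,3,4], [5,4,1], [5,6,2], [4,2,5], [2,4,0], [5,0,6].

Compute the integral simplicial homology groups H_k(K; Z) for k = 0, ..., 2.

K has 7 vertices, 18 edges, 12 triangles.
rank ∂_0 = 0, rank ∂_1 = 6 ⇒ b_0 = 7 − 0 − 6 = 1; all invariant factors of ∂_1 are 1 so no torsion. So H_0 ≅ Z.
rank ∂_1 = 6, rank ∂_2 = 12 ⇒ b_1 = 18 − 6 − 12 = 0; ∂_2 has invariant factor(s) [2] giving torsion. So H_1 ≅ Z/2Z.
rank ∂_2 = 12, rank ∂_3 = 0 ⇒ b_2 = 12 − 12 − 0 = 0. So H_2 ≅ 0.

H_0 ≅ Z,  H_1 ≅ Z/2Z,  H_2 = 0.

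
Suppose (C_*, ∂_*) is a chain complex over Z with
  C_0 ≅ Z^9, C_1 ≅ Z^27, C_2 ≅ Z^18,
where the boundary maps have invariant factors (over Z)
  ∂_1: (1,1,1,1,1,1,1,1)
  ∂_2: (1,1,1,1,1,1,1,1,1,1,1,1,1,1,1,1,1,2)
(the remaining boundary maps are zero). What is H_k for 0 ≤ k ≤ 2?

H_0 ≅ Z,  H_1 ≅ Z × Z/2,  H_2 = 0.

H_0: b_0 = 9 − 0 − 8 = 1; torsion from ∂_1 factors > 1: none. So H_0 ≅ Z.
H_1: b_1 = 27 − 8 − 18 = 1; torsion from ∂_2 factors > 1: [2]. So H_1 ≅ Z × Z/2.
H_2: b_2 = 18 − 18 − 0 = 0; torsion from ∂_3 factors > 1: none. So H_2 ≅ 0.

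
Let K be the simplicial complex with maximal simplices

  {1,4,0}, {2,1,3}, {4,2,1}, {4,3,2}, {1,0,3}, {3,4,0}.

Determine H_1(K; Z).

H_1 ≅ 0.

K has 5 vertices, 9 edges, 6 triangles.
rank ∂_1 = 4, rank ∂_2 = 5 ⇒ b_1 = 9 − 4 − 5 = 0; all invariant factors of ∂_2 are 1 so no torsion. So H_1 ≅ 0.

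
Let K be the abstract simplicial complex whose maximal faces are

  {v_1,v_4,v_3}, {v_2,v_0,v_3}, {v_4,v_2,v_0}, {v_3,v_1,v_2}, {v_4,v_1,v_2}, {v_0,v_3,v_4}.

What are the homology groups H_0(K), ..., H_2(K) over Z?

H_0 ≅ Z,  H_1 = 0,  H_2 ≅ Z.

Take the total order v_0 < v_1 < v_2 < v_3 < v_4 on the vertex set. Then K (dimension 2) consists of the simplices:

  0-simplices (5): [v_0], [v_1], [v_2], [v_3], [v_4]
  1-simplices (9): [v_0,v_2], [v_0,v_3], [v_0,v_4], [v_1,v_2], [v_1,v_3], [v_1,v_4], [v_2,v_3], [v_2,v_4], [v_3,v_4]
  2-simplices (6): [v_0,v_2,v_3], [v_0,v_2,v_4], [v_0,v_3,v_4], [v_1,v_2,v_3], [v_1,v_2,v_4], [v_1,v_3,v_4]

giving chain groups C_0 ≅ Z^5, C_1 ≅ Z^9, C_2 ≅ Z^6.

Boundary ∂_1: C_1 → C_0 sends each edge [p,q] (with p < q) to q − p.
The resulting 5×9 matrix has rank 4, and its Smith normal form has invariant factors (1,1,1,1).

Boundary ∂_2: C_2 → C_1 maps a triangle to the signed sum of its edges. For instance
  ∂[v_1,v_2,v_4] = [v_2,v_4] − [v_1,v_4] + [v_1,v_2],
  ∂[v_0,v_3,v_4] = [v_3,v_4] − [v_0,v_4] + [v_0,v_3].
This gives a 9×6 integer matrix of rank 5; reducing to Smith normal form yields diagonal entries (1,1,1,1,1).

Computing H_k = (kernel of ∂_k) / (image of ∂_{k+1}):

  H_0: rank C_0 − rank ∂_1 = 5 − 4 = 1, and the invariant factors of ∂_1 are all 1, so H_0 = Z.
  H_1: rank ker ∂_1 − rank ∂_2 = (9 − 4) − 5 = 0, and the invariant factors of ∂_2 are all 1, so H_1 = 0.
  H_2: rank ker ∂_2 − rank ∂_3 = (6 − 5) − 0 = 1, and there is no ∂_3, so H_2 = Z.

(K is a triangulation of the 2-sphere S^2.)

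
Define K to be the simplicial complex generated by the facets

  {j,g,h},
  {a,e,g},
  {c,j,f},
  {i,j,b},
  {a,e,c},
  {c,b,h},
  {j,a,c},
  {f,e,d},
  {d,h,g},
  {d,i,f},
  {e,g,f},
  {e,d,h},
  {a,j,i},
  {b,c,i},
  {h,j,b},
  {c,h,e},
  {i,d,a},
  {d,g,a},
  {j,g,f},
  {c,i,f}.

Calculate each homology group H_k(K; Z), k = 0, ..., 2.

We work with the vertex ordering a < b < c < d < e < f < g < h < i < j. The simplices of K, each written with vertices in increasing order, are:

  0-simplices (10): a, b, c, d, e, f, g, h, i, j
  1-simplices (30): ac, ad, ae, ag, ai, aj, bc, bh, bi, bj, ce, cf, ch, ci, cj, de, df, dg, dh, di, ef, eg, eh, fg, fi, fj, gh, gj, hj, ij
  2-simplices (20): ace, acj, adg, adi, aeg, aij, bch, bci, bhj, bij, ceh, cfi, cfj, def, deh, dfi, dgh, efg, fgj, ghj

so the chain groups are C_0 ≅ Z^10, C_1 ≅ Z^30, C_2 ≅ Z^20.

∂_1: C_1 → C_0 maps an edge to its endpoints' difference, ∂[p,q] = q − p.
The resulting 10×30 matrix has rank 9, and its Smith normal form has invariant factors (1,1,1,1,1,1,1,1,1).

The boundary map ∂_2: C_2 → C_1 sends each 2-simplex [p,q,r] to [q,r] − [p,r] + [p,q]. For instance
  ∂dfi = fi − di + df,
  ∂efg = fg − eg + ef.
The 30×20 boundary matrix has rank 20 and Smith normal form diag(1,1,1,1,1,1,1,1,1,1,1,1,1,1,1,1,1,1,1,2).

From H_k ≅ ker(∂_k) / im(∂_{k+1}) we obtain:

  H_0: rank C_0 − rank ∂_1 = 10 − 9 = 1, and the invariant factors of ∂_1 are all 1, so H_0 ≅ Z.
  H_1: rank ker ∂_1 − rank ∂_2 = (30 − 9) − 20 = 1, and ∂_2 has invariant factor 2 > 1, so H_1 ≅ Z ⊕ Z_2.
  H_2: rank ker ∂_2 − rank ∂_3 = (20 − 20) − 0 = 0, and there is no ∂_3, so H_2 ≅ 0.

(K is a triangulation of the Klein bottle.)

H_0 = Z,  H_1 = Z ⊕ Z_2,  H_2 = 0.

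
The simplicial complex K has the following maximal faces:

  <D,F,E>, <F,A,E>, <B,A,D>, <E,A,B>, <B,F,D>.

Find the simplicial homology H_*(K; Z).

H_0 = Z,  H_1 = Z,  H_2 = 0.

Order the vertices as A < B < D < E < F. Listing each simplex with vertices in this order, K has dimension 2 with simplices:

  0-simplices (5): A, B, D, E, F
  1-simplices (10): AB, AD, AE, AF, BD, BE, BF, DE, DF, EF
  2-simplices (5): ABD, ABE, AEF, BDF, DEF

giving chain groups C_0 ≅ Z^5, C_1 ≅ Z^10, C_2 ≅ Z^5.

∂_1: C_1 → C_0 is given by ∂[p,q] = [q] − [p].
The 5×10 boundary matrix has rank 4 and Smith normal form diag(1,1,1,1).

∂_2: C_2 → C_1 acts by ∂[p,q,r] = [q,r] − [p,r] + [p,q]. For instance
  ∂DEF = EF − DF + DE,
  ∂AEF = EF − AF + AE.
This gives a 10×5 integer matrix of rank 5; reducing to Smith normal form yields diagonal entries (1,1,1,1,1).

Computing H_k = (kernel of ∂_k) / (image of ∂_{k+1}):

  H_0: rank C_0 − rank ∂_1 = 5 − 4 = 1, and the invariant factors of ∂_1 are all 1, so H_0 ≅ Z.
  H_1: rank ker ∂_1 − rank ∂_2 = (10 − 4) − 5 = 1, and the invariant factors of ∂_2 are all 1, so H_1 ≅ Z.
  H_2: rank ker ∂_2 − rank ∂_3 = (5 − 5) − 0 = 0, and there is no ∂_3, so H_2 ≅ 0.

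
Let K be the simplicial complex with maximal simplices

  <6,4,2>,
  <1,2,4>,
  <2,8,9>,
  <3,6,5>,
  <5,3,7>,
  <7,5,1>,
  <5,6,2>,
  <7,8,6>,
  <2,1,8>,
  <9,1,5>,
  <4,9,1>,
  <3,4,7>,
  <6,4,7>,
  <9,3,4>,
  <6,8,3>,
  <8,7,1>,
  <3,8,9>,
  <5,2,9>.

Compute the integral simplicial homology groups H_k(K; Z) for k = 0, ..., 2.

We work with the vertex ordering 1 < 2 < 3 < 4 < 5 < 6 < 7 < 8 < 9. The simplices of K, each written with vertices in increasing order, are:

  0-simplices (9): [1], [2], [3], [4], [5], [6], [7], [8], [9]
  1-simplices (27): (27 of them)
  2-simplices (18): [1,2,4], [1,2,8], [1,4,9], [1,5,7], [1,5,9], [1,7,8], [2,4,6], [2,5,6], [2,5,9], [2,8,9], [3,4,7], [3,4,9], [3,5,6], [3,5,7], [3,6,8], [3,8,9], [4,6,7], [6,7,8]

Hence C_0 ≅ Z^9, C_1 ≅ Z^27, C_2 ≅ Z^18.

Boundary ∂_1: C_1 → C_0 sends each edge [p,q] (with p < q) to q − p. For instance
  ∂[1,7] = [7] − [1].
This gives a 9×27 integer matrix of rank 8; reducing to Smith normal form yields diagonal entries (1,1,1,1,1,1,1,1).

The boundary map ∂_2: C_2 → C_1 maps a triangle to the signed sum of its edges. For instance
  ∂[2,4,6] = [4,6] − [2,6] + [2,4],
  ∂[1,4,9] = [4,9] − [1,9] + [1,4].
As a 27×18 matrix over Z this has rank 18, with invariant factors (1,1,1,1,1,1,1,1,1,1,1,1,1,1,1,1,1,2).

From H_k ≅ ker(∂_k) / im(∂_{k+1}) we obtain:

  H_0: rank C_0 − rank ∂_1 = 9 − 8 = 1, and the invariant factors of ∂_1 are all 1, so H_0 ≅ Z.
  H_1: rank ker ∂_1 − rank ∂_2 = (27 − 8) − 18 = 1, and ∂_2 has invariant factor 2 > 1, so H_1 ≅ Z ⊕ Z_2.
  H_2: rank ker ∂_2 − rank ∂_3 = (18 − 18) − 0 = 0, and there is no ∂_3, so H_2 ≅ 0.

H_0 ≅ Z,  H_1 ≅ Z ⊕ Z_2,  H_2 = 0.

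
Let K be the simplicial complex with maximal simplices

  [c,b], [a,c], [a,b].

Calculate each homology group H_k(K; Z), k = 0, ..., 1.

H_0 ≅ Z,  H_1 ≅ Z.

We work with the vertex ordering a < b < c. The simplices of K, each written with vertices in increasing order, are:

  0-simplices (3): a, b, c
  1-simplices (3): ab, ac, bc

so the chain groups are C_0 ≅ Z^3, C_1 ≅ Z^3.

The boundary map ∂_1: C_1 → C_0 is given by ∂[p,q] = [q] − [p]. For instance
  ∂bc = c − b.
As a 3×3 matrix over Z this has rank 2, with invariant factors (1,1).

Now H_k = ker ∂_k / im ∂_{k+1}, so:

  H_0: rank C_0 − rank ∂_1 = 3 − 2 = 1, and the invariant factors of ∂_1 are all 1, so H_0 ≅ Z.
  H_1: rank ker ∂_1 − rank ∂_2 = (3 − 2) − 0 = 1, and there is no ∂_2, so H_1 ≅ Z.

(K is a triangulation of the circle S^1.)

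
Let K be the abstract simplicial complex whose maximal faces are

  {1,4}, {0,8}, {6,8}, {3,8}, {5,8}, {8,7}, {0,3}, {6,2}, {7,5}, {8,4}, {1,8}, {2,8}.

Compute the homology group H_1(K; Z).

K has 9 vertices, 12 edges.
rank ∂_1 = 8, rank ∂_2 = 0 ⇒ b_1 = 12 − 8 − 0 = 4. So H_1 = Z^4.

H_1 ≅ Z^4.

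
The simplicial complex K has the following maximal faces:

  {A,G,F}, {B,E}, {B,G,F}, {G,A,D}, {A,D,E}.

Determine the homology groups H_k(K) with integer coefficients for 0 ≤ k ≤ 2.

Take the total order A < B < D < E < F < G on the vertex set. Then K (dimension 2) consists of the simplices:

  0-simplices (6): A, B, D, E, F, G
  1-simplices (10): AD, AE, AF, AG, BE, BF, BG, DE, DG, FG
  2-simplices (4): ADE, ADG, AFG, BFG

Hence C_0 ≅ Z^6, C_1 ≅ Z^10, C_2 ≅ Z^4.

The boundary map ∂_1: C_1 → C_0 maps an edge to its endpoints' difference, ∂[p,q] = q − p. For instance
  ∂BE = E − B.
As a 6×10 matrix over Z this has rank 5, with invariant factors (1,1,1,1,1).

The boundary map ∂_2: C_2 → C_1 maps a triangle to the signed sum of its edges. For instance
  ∂ADG = DG − AG + AD,
  ∂BFG = FG − BG + BF.
The 10×4 boundary matrix has rank 4 and Smith normal form diag(1,1,1,1).

From H_k ≅ ker(∂_k) / im(∂_{k+1}) we obtain:

  H_0: rank C_0 − rank ∂_1 = 6 − 5 = 1, and the invariant factors of ∂_1 are all 1, so H_0 ≅ Z.
  H_1: rank ker ∂_1 − rank ∂_2 = (10 − 5) − 4 = 1, and the invariant factors of ∂_2 are all 1, so H_1 ≅ Z.
  H_2: rank ker ∂_2 − rank ∂_3 = (4 − 4) − 0 = 0, and there is no ∂_3, so H_2 ≅ 0.

As a check, the Euler characteristic is 6 − 10 + 4 = 0, which agrees with 1 − 1 + 0 = 0.

H_0 ≅ Z,  H_1 ≅ Z,  H_2 = 0.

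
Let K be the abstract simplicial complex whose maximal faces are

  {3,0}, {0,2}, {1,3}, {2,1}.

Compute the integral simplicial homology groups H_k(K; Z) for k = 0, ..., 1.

Order the vertices as 0 < 1 < 2 < 3. Listing each simplex with vertices in this order, K has dimension 1 with simplices:

  0-simplices (4): [0], [1], [2], [3]
  1-simplices (4): [0,2], [0,3], [1,2], [1,3]

so the chain groups are C_0 ≅ Z^4, C_1 ≅ Z^4.

Boundary ∂_1: C_1 → C_0 sends each edge [p,q] (with p < q) to q − p. For instance
  ∂[0,2] = [2] − [0].
As a 4×4 matrix over Z this has rank 3, with invariant factors (1,1,1).

Now H_k = ker ∂_k / im ∂_{k+1}, so:

  H_0: rank C_0 − rank ∂_1 = 4 − 3 = 1, and the invariant factors of ∂_1 are all 1, so H_0 = Z.
  H_1: rank ker ∂_1 − rank ∂_2 = (4 − 3) − 0 = 1, and there is no ∂_2, so H_1 = Z.

As a check, the Euler characteristic is 4 − 4 = 0, which agrees with 1 − 1 = 0.

H_0 ≅ Z,  H_1 ≅ Z.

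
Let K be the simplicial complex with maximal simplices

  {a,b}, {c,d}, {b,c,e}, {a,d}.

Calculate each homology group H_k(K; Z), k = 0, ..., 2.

H_0 = Z,  H_1 = Z,  H_2 = 0.

Order the vertices as a < b < c < d < e. Listing each simplex with vertices in this order, K has dimension 2 with simplices:

  0-simplices (5): a, b, c, d, e
  1-simplices (6): ab, ad, bc, be, cd, ce
  2-simplices (1): bce

Hence C_0 ≅ Z^5, C_1 ≅ Z^6, C_2 ≅ Z^1.

Boundary ∂_1: C_1 → C_0 sends each edge [p,q] (with p < q) to q − p.
The 5×6 boundary matrix has rank 4 and Smith normal form diag(1,1,1,1).

∂_2: C_2 → C_1 maps a triangle to the signed sum of its edges. For instance
  ∂bce = ce − be + bc.
This gives a 6×1 integer matrix of rank 1; reducing to Smith normal form yields diagonal entries (1).

Now H_k = ker ∂_k / im ∂_{k+1}, so:

  H_0: rank C_0 − rank ∂_1 = 5 − 4 = 1, and the invariant factors of ∂_1 are all 1, so H_0 = Z.
  H_1: rank ker ∂_1 − rank ∂_2 = (6 − 4) − 1 = 1, and the invariant factors of ∂_2 are all 1, so H_1 = Z.
  H_2: rank ker ∂_2 − rank ∂_3 = (1 − 1) − 0 = 0, and there is no ∂_3, so H_2 = 0.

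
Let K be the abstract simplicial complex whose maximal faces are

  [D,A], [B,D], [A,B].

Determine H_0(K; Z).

K has 3 vertices, 3 edges.
rank ∂_0 = 0, rank ∂_1 = 2 ⇒ b_0 = 3 − 0 − 2 = 1; all invariant factors of ∂_1 are 1 so no torsion. So H_0 ≅ Z.

H_0 = Z.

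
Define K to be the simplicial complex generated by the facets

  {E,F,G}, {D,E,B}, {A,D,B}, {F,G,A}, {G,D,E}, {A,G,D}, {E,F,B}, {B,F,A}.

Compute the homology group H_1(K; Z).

Take the total order A < B < D < E < F < G on the vertex set. Then K (dimension 2) consists of the simplices:

  0-simplices (6): A, B, D, E, F, G
  1-simplices (12): AB, AD, AF, AG, BD, BE, BF, DE, DG, EF, EG, FG
  2-simplices (8): ABD, ABF, ADG, AFG, BDE, BEF, DEG, EFG

giving chain groups C_0 ≅ Z^6, C_1 ≅ Z^12, C_2 ≅ Z^8.

∂_1: C_1 → C_0 is given by ∂[p,q] = [q] − [p]. For instance
  ∂DE = E − D.
This gives a 6×12 integer matrix of rank 5; reducing to Smith normal form yields diagonal entries (1,1,1,1,1).

Boundary ∂_2: C_2 → C_1 acts by ∂[p,q,r] = [q,r] − [p,r] + [p,q]. For instance
  ∂ABF = BF − AF + AB,
  ∂ABD = BD − AD + AB.
This gives a 12×8 integer matrix of rank 7; reducing to Smith normal form yields diagonal entries (1,1,1,1,1,1,1).

Reading off H_k = ker ∂_k / im ∂_{k+1}:

  H_1: rank ker ∂_1 − rank ∂_2 = (12 − 5) − 7 = 0, and the invariant factors of ∂_2 are all 1, so H_1 = 0.

H_1 ≅ 0.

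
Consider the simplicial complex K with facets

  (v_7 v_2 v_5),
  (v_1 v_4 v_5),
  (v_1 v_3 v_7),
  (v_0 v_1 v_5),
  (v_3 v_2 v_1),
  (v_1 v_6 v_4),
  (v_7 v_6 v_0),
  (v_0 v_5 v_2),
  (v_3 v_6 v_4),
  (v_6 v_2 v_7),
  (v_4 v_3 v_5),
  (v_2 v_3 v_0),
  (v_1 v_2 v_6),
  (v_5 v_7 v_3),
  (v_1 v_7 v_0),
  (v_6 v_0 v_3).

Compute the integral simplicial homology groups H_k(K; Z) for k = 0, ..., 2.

H_0 = Z,  H_1 = Z^2,  H_2 = Z.

Order the vertices as v_0 < v_1 < v_2 < v_3 < v_4 < v_5 < v_6 < v_7. Listing each simplex with vertices in this order, K has dimension 2 with simplices:

  0-simplices (8): [v_0], [v_1], [v_2], [v_3], [v_4], [v_5], [v_6], [v_7]
  1-simplices (24): (24 of them)
  2-simplices (16): (16 of them)

Hence C_0 ≅ Z^8, C_1 ≅ Z^24, C_2 ≅ Z^16.

Boundary ∂_1: C_1 → C_0 maps an edge to its endpoints' difference, ∂[p,q] = q − p.
As a 8×24 matrix over Z this has rank 7, with invariant factors (1,1,1,1,1,1,1).

The boundary map ∂_2: C_2 → C_1 maps a triangle to the signed sum of its edges. For instance
  ∂[v_2,v_5,v_7] = [v_5,v_7] − [v_2,v_7] + [v_2,v_5],
  ∂[v_1,v_2,v_3] = [v_2,v_3] − [v_1,v_3] + [v_1,v_2].
This gives a 24×16 integer matrix of rank 15; reducing to Smith normal form yields diagonal entries (1,1,1,1,1,1,1,1,1,1,1,1,1,1,1).

Computing H_k = (kernel of ∂_k) / (image of ∂_{k+1}):

  H_0: rank C_0 − rank ∂_1 = 8 − 7 = 1, and the invariant factors of ∂_1 are all 1, so H_0 ≅ Z.
  H_1: rank ker ∂_1 − rank ∂_2 = (24 − 7) − 15 = 2, and the invariant factors of ∂_2 are all 1, so H_1 ≅ Z^2.
  H_2: rank ker ∂_2 − rank ∂_3 = (16 − 15) − 0 = 1, and there is no ∂_3, so H_2 ≅ Z.

(K is a triangulation of the torus T^2.)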